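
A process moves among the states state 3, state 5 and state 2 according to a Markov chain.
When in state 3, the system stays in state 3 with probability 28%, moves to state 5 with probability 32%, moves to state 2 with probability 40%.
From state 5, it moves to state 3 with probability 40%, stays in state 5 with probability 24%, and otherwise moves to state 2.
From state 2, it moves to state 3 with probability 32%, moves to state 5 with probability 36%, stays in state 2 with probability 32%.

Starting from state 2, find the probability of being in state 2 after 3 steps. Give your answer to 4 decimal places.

0.3590

Propagate the distribution vector 3 steps from state 2.
After 0 steps: (0.0000, 0.0000, 1.0000)
After 1 step: (0.3200, 0.3600, 0.3200)
After 2 steps: (0.3360, 0.3040, 0.3600)
After 3 steps: (0.3309, 0.3101, 0.3590)
P(in state 2 after 3 steps) = 0.3590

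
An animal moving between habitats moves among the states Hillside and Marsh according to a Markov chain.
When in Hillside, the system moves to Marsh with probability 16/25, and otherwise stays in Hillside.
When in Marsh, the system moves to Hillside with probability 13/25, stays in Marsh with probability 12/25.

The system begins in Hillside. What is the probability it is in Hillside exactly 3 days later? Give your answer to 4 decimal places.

0.4460

Propagate the distribution vector 3 days from Hillside.
After 0 days: (1.0000, 0.0000)
After 1 day: (0.3600, 0.6400)
After 2 days: (0.4624, 0.5376)
After 3 days: (0.4460, 0.5540)
P(in Hillside after 3 days) = 0.4460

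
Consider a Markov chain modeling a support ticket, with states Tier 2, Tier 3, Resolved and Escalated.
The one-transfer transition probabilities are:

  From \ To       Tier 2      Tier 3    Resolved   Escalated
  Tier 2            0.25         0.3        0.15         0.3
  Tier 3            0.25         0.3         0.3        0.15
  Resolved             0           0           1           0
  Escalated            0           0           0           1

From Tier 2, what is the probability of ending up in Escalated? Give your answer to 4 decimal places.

0.5667

Let h(s) be the probability of absorption at Escalated starting from transient state s. Then h(Escalated) = 1 and h(Resolved) = 0. By first-step analysis:
h(Tier 2) = 0.25·h(Tier 2) + 0.3·h(Tier 3) + 0.15·0 + 0.3·1
h(Tier 3) = 0.25·h(Tier 2) + 0.3·h(Tier 3) + 0.3·0 + 0.15·1
Solving: h(Tier 2) = 0.5667, h(Tier 3) = 0.4167.
Starting from Tier 2, the probability is 0.5667.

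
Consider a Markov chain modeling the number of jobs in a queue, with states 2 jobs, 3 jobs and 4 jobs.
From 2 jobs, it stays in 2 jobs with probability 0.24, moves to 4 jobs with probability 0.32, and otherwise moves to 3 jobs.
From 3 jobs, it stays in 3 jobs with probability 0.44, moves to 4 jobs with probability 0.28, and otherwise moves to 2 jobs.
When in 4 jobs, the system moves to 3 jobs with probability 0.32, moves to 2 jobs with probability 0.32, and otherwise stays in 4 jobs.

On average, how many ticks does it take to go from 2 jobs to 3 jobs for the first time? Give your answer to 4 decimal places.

Let t(s) be the expected number of ticks to first reach 3 jobs from state s, with t(3 jobs) = 0. Conditioning on the first tick:
t(2 jobs) = 1 + 0.24·t(2 jobs) + 0.32·t(4 jobs)
t(4 jobs) = 1 + 0.32·t(2 jobs) + 0.36·t(4 jobs)
Solving: t(2 jobs) = 2.5000, t(4 jobs) = 2.8125.
Expected ticks from 2 jobs to 3 jobs: 2.5000.

2.5000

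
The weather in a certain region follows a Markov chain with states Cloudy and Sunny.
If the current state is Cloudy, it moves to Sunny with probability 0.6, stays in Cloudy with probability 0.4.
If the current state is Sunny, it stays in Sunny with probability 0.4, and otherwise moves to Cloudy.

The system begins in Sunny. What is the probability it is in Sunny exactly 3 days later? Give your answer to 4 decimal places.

Propagate the distribution vector 3 days from Sunny.
After 0 days: (0.0000, 1.0000)
After 1 day: (0.6000, 0.4000)
After 2 days: (0.4800, 0.5200)
After 3 days: (0.5040, 0.4960)
P(in Sunny after 3 days) = 0.4960

0.4960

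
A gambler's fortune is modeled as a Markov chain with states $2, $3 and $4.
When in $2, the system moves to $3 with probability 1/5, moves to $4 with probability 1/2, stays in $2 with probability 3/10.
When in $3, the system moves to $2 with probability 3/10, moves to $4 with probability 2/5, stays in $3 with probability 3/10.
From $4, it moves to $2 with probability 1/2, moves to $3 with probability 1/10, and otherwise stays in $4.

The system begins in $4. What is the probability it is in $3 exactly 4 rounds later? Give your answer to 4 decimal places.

Propagate the distribution vector 4 rounds from $4.
After 0 rounds: (0.0000, 0.0000, 1.0000)
After 1 round: (0.5000, 0.1000, 0.4000)
After 2 rounds: (0.3800, 0.1700, 0.4500)
After 3 rounds: (0.3900, 0.1720, 0.4380)
After 4 rounds: (0.3876, 0.1734, 0.4390)
P(in $3 after 4 rounds) = 0.1734

0.1734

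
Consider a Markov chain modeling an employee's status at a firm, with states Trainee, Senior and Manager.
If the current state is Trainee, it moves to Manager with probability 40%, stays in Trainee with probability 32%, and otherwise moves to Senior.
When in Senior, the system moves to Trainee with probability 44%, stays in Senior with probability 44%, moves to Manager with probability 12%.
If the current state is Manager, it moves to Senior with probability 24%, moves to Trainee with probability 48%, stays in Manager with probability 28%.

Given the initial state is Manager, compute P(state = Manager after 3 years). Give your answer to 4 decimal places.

0.2781

Propagate the distribution vector 3 years from Manager.
After 0 years: (0.0000, 0.0000, 1.0000)
After 1 year: (0.4800, 0.2400, 0.2800)
After 2 years: (0.3936, 0.3072, 0.2992)
After 3 years: (0.4047, 0.3172, 0.2781)
P(in Manager after 3 years) = 0.2781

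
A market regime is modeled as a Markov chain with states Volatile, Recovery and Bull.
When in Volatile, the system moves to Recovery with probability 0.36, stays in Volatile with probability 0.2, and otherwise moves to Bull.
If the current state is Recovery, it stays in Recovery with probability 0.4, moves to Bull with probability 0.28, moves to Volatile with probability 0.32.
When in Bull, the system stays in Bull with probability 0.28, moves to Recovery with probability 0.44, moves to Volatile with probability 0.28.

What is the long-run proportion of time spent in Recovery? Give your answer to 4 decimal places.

Let the stationary distribution be π with π = πP and π_1 + π_2 + π_3 = 1.
π_1 = 0.2·π_1 + 0.32·π_2 + 0.28·π_3
π_2 = 0.36·π_1 + 0.4·π_2 + 0.44·π_3
Solving with the normalization constraint gives π = (0.2741, 0.4020, 0.3239).
So the stationary probability of Recovery is 0.4020.

0.4020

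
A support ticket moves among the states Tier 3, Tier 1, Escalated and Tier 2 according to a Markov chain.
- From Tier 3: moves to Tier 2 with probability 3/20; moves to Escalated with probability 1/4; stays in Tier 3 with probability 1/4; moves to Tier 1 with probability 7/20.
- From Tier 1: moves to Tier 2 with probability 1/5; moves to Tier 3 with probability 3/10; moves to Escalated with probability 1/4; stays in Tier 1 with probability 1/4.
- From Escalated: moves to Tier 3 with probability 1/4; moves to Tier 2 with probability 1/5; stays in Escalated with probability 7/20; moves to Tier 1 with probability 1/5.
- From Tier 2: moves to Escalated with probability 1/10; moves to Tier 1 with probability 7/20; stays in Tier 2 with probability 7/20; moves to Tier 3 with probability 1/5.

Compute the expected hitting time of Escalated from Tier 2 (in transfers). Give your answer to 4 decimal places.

5.4250

Let t(s) be the expected number of transfers to first reach Escalated from state s, with t(Escalated) = 0. Conditioning on the first transfer:
t(Tier 3) = 1 + 0.25·t(Tier 3) + 0.35·t(Tier 1) + 0.15·t(Tier 2)
t(Tier 1) = 1 + 0.3·t(Tier 3) + 0.25·t(Tier 1) + 0.2·t(Tier 2)
t(Tier 2) = 1 + 0.2·t(Tier 3) + 0.35·t(Tier 1) + 0.35·t(Tier 2)
Solving: t(Tier 3) = 4.5685, t(Tier 1) = 4.6074, t(Tier 2) = 5.4250.
Expected transfers from Tier 2 to Escalated: 5.4250.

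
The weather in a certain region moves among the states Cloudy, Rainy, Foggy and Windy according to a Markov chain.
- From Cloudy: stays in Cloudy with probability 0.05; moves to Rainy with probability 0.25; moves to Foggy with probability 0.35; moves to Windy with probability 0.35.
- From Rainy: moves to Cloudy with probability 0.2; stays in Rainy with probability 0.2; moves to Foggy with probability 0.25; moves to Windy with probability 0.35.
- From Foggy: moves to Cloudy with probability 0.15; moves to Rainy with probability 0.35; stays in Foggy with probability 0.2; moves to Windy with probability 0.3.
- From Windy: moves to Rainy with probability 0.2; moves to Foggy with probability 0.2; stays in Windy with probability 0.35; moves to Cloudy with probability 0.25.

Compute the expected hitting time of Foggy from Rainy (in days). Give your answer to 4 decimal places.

Let t(s) be the expected number of days to first reach Foggy from state s, with t(Foggy) = 0. Conditioning on the first day:
t(Cloudy) = 1 + 0.05·t(Cloudy) + 0.25·t(Rainy) + 0.35·t(Windy)
t(Rainy) = 1 + 0.2·t(Cloudy) + 0.2·t(Rainy) + 0.35·t(Windy)
t(Windy) = 1 + 0.25·t(Cloudy) + 0.2·t(Rainy) + 0.35·t(Windy)
Solving: t(Cloudy) = 3.6316, t(Rainy) = 3.9775, t(Windy) = 4.1591.
Expected days from Rainy to Foggy: 3.9775.

3.9775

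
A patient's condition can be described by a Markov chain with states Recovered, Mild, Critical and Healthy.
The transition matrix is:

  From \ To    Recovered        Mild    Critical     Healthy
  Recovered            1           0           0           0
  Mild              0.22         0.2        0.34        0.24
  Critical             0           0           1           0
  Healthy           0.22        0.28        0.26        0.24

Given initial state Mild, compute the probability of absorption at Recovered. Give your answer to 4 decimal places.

Let h(s) be the probability of absorption at Recovered starting from transient state s. Then h(Recovered) = 1 and h(Critical) = 0. By first-step analysis:
h(Mild) = 0.22·1 + 0.2·h(Mild) + 0.34·0 + 0.24·h(Healthy)
h(Healthy) = 0.22·1 + 0.28·h(Mild) + 0.26·0 + 0.24·h(Healthy)
Solving: h(Mild) = 0.4068, h(Healthy) = 0.4393.
Starting from Mild, the probability is 0.4068.

0.4068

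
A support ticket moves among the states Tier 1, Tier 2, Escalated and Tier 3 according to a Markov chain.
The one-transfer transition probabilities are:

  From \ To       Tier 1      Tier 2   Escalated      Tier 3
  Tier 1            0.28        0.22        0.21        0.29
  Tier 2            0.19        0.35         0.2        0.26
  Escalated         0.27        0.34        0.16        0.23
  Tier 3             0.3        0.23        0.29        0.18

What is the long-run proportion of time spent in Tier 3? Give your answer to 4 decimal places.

0.2419

Let the stationary distribution be π with π = πP and π_1 + π_2 + π_3 + π_4 = 1.
π_1 = 0.28·π_1 + 0.19·π_2 + 0.27·π_3 + 0.3·π_4
π_2 = 0.22·π_1 + 0.35·π_2 + 0.34·π_3 + 0.23·π_4
π_3 = 0.21·π_1 + 0.2·π_2 + 0.16·π_3 + 0.29·π_4
Solving with the normalization constraint gives π = (0.2570, 0.2854, 0.2157, 0.2419).
So the stationary probability of Tier 3 is 0.2419.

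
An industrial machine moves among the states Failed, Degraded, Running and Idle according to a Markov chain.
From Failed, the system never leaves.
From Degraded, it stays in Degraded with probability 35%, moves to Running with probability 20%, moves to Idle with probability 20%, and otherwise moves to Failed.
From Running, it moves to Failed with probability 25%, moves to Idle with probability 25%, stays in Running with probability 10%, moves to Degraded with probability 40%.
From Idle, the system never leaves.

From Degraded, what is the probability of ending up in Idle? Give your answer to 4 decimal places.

Let h(s) be the probability of absorption at Idle starting from transient state s. Then h(Idle) = 1 and h(Failed) = 0. By first-step analysis:
h(Degraded) = 0.25·0 + 0.35·h(Degraded) + 0.2·h(Running) + 0.2·1
h(Running) = 0.25·0 + 0.4·h(Degraded) + 0.1·h(Running) + 0.25·1
Solving: h(Degraded) = 0.4554, h(Running) = 0.4802.
Starting from Degraded, the probability is 0.4554.

0.4554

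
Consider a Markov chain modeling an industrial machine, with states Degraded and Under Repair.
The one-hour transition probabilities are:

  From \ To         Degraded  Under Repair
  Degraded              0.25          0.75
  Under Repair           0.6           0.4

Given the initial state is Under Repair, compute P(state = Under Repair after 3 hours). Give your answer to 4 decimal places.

0.5365

Propagate the distribution vector 3 hours from Under Repair.
After 0 hours: (0.0000, 1.0000)
After 1 hour: (0.6000, 0.4000)
After 2 hours: (0.3900, 0.6100)
After 3 hours: (0.4635, 0.5365)
P(in Under Repair after 3 hours) = 0.5365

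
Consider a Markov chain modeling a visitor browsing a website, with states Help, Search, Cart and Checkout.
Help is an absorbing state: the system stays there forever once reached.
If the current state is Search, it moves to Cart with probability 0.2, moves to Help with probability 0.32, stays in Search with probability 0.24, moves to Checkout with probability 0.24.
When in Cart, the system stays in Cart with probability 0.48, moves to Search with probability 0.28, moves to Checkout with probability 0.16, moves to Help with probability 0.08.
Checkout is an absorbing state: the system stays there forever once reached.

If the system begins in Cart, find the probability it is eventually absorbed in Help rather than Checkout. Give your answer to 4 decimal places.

0.4434

Let h(s) be the probability of absorption at Help starting from transient state s. Then h(Help) = 1 and h(Checkout) = 0. By first-step analysis:
h(Search) = 0.32·1 + 0.24·h(Search) + 0.2·h(Cart) + 0.24·0
h(Cart) = 0.08·1 + 0.28·h(Search) + 0.48·h(Cart) + 0.16·0
Solving: h(Search) = 0.5377, h(Cart) = 0.4434.
Starting from Cart, the probability is 0.4434.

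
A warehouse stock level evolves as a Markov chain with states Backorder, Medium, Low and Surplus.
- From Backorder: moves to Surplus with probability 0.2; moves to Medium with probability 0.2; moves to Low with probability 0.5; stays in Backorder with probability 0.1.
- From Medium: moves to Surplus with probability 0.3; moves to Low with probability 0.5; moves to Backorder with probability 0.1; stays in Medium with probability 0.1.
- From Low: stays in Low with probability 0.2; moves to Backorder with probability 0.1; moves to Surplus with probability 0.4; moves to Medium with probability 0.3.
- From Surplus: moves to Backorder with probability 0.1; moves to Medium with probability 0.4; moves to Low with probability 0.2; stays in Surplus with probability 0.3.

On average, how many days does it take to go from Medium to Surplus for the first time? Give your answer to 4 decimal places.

3.0445

Let t(s) be the expected number of days to first reach Surplus from state s, with t(Surplus) = 0. Conditioning on the first day:
t(Backorder) = 1 + 0.1·t(Backorder) + 0.2·t(Medium) + 0.5·t(Low)
t(Medium) = 1 + 0.1·t(Backorder) + 0.1·t(Medium) + 0.5·t(Low)
t(Low) = 1 + 0.1·t(Backorder) + 0.3·t(Medium) + 0.2·t(Low)
Solving: t(Backorder) = 3.3489, t(Medium) = 3.0445, t(Low) = 2.8103.
Expected days from Medium to Surplus: 3.0445.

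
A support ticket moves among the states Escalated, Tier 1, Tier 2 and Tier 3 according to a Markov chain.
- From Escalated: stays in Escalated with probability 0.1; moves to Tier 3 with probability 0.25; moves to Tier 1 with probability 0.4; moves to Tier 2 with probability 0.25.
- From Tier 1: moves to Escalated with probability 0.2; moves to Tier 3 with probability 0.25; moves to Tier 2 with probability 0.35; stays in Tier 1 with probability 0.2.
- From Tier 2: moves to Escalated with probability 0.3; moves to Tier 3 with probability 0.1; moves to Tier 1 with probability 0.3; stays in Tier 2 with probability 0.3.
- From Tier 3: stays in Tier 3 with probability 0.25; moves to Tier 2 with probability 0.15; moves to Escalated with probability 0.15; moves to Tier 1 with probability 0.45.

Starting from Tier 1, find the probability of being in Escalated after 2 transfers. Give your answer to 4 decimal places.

Propagate the distribution vector 2 transfers from Tier 1.
After 0 transfers: (0.0000, 1.0000, 0.0000, 0.0000)
After 1 transfer: (0.2000, 0.2000, 0.3500, 0.2500)
After 2 transfers: (0.2025, 0.3375, 0.2625, 0.1975)
P(in Escalated after 2 transfers) = 0.2025

0.2025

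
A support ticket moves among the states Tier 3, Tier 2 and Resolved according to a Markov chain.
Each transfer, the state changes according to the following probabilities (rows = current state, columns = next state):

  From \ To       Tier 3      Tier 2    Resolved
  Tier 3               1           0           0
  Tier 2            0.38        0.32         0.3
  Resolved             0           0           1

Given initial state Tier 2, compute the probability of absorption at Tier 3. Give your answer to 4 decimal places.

0.5588

Let h(s) be the probability of absorption at Tier 3 starting from transient state s. Then h(Tier 3) = 1 and h(Resolved) = 0. By first-step analysis:
h(Tier 2) = 0.38·1 + 0.32·h(Tier 2) + 0.3·0
Solving: h(Tier 2) = 0.5588.
Starting from Tier 2, the probability is 0.5588.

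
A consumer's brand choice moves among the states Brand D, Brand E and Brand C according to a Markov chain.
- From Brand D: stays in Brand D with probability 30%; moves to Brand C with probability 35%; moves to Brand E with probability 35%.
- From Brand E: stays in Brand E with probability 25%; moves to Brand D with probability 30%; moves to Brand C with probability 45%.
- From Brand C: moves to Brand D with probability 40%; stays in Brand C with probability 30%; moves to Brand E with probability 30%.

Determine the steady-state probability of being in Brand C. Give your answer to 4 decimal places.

Let the stationary distribution be π with π = πP and π_1 + π_2 + π_3 = 1.
π_1 = 0.3·π_1 + 0.3·π_2 + 0.4·π_3
π_2 = 0.35·π_1 + 0.25·π_2 + 0.3·π_3
Solving with the normalization constraint gives π = (0.3362, 0.3017, 0.3621).
So the stationary probability of Brand C is 0.3621.

0.3621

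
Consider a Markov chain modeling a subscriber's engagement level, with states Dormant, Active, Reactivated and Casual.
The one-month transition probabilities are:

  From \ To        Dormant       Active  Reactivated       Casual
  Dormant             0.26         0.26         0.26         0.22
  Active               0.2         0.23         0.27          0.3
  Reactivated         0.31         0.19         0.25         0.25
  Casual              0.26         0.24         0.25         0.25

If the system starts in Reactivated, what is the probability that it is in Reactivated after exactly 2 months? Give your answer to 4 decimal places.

Propagate the distribution vector 2 months from Reactivated.
After 0 months: (0.0000, 0.0000, 1.0000, 0.0000)
After 1 month: (0.3100, 0.1900, 0.2500, 0.2500)
After 2 months: (0.2611, 0.2318, 0.2569, 0.2502)
P(in Reactivated after 2 months) = 0.2569

0.2569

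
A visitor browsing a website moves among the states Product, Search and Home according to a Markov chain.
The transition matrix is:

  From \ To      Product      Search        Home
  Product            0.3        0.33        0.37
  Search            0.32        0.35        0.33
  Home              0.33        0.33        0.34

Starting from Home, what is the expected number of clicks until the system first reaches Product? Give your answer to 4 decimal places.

Let t(s) be the expected number of clicks to first reach Product from state s, with t(Product) = 0. Conditioning on the first click:
t(Search) = 1 + 0.35·t(Search) + 0.33·t(Home)
t(Home) = 1 + 0.33·t(Search) + 0.34·t(Home)
Solving: t(Search) = 3.0928, t(Home) = 3.0615.
Expected clicks from Home to Product: 3.0615.

3.0615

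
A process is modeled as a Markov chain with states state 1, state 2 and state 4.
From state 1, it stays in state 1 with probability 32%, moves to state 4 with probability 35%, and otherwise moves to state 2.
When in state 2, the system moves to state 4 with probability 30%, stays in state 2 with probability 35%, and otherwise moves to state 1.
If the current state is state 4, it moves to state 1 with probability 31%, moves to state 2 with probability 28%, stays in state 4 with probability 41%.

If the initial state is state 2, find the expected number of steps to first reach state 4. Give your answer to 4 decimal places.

3.1547

Let t(s) be the expected number of steps to first reach state 4 from state s, with t(state 4) = 0. Conditioning on the first step:
t(state 1) = 1 + 0.32·t(state 1) + 0.33·t(state 2)
t(state 2) = 1 + 0.35·t(state 1) + 0.35·t(state 2)
Solving: t(state 1) = 3.0015, t(state 2) = 3.1547.
Expected steps from state 2 to state 4: 3.1547.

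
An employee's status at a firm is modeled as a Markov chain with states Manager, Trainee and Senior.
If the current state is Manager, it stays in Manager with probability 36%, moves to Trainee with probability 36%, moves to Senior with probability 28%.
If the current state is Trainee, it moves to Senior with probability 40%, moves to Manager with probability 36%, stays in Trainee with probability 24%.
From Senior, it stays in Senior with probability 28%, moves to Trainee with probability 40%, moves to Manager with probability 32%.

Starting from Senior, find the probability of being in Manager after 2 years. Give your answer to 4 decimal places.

Sum over the intermediate state after 1 year:
P = P(Senior→Manager)·P(Manager→Manager) + P(Senior→Trainee)·P(Trainee→Manager) + P(Senior→Senior)·P(Senior→Manager)
  = 0.32×0.36 + 0.4×0.36 + 0.28×0.32
  = 0.1152 + 0.1440 + 0.0896 = 0.3488

0.3488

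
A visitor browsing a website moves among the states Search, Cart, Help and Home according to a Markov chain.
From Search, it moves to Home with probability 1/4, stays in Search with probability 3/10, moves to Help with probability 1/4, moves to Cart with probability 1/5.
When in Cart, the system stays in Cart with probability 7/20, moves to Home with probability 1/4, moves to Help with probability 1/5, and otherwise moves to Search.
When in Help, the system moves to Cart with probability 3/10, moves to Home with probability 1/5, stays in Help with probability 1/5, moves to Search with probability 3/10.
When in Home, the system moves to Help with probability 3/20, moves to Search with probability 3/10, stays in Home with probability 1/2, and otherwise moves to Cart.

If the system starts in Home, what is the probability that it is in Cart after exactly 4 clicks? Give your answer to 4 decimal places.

0.1977

Propagate the distribution vector 4 clicks from Home.
After 0 clicks: (0.0000, 0.0000, 0.0000, 1.0000)
After 1 click: (0.3000, 0.0500, 0.1500, 0.5000)
After 2 clicks: (0.2950, 0.1475, 0.1900, 0.3675)
After 3 clicks: (0.2853, 0.1860, 0.1964, 0.3324)
After 4 clicks: (0.2814, 0.1977, 0.1976, 0.3233)
P(in Cart after 4 clicks) = 0.1977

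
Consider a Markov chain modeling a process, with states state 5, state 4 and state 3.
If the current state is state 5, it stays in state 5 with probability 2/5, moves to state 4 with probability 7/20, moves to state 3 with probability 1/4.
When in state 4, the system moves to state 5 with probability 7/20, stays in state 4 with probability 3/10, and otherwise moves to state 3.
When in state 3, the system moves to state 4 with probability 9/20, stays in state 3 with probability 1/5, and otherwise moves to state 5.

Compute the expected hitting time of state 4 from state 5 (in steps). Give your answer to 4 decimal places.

2.6752

Let t(s) be the expected number of steps to first reach state 4 from state s, with t(state 4) = 0. Conditioning on the first step:
t(state 5) = 1 + 0.4·t(state 5) + 0.25·t(state 3)
t(state 3) = 1 + 0.35·t(state 5) + 0.2·t(state 3)
Solving: t(state 5) = 2.6752, t(state 3) = 2.4204.
Expected steps from state 5 to state 4: 2.6752.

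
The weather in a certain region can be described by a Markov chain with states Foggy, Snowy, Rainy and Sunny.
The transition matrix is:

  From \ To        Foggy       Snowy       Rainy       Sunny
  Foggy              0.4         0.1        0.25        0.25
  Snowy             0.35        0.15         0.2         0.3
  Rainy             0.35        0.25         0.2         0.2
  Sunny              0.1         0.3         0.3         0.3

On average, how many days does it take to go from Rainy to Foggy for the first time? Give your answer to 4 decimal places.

Let t(s) be the expected number of days to first reach Foggy from state s, with t(Foggy) = 0. Conditioning on the first day:
t(Snowy) = 1 + 0.15·t(Snowy) + 0.2·t(Rainy) + 0.3·t(Sunny)
t(Rainy) = 1 + 0.25·t(Snowy) + 0.2·t(Rainy) + 0.2·t(Sunny)
t(Sunny) = 1 + 0.3·t(Snowy) + 0.3·t(Rainy) + 0.3·t(Sunny)
Solving: t(Snowy) = 3.5626, t(Rainy) = 3.4744, t(Sunny) = 4.4444.
Expected days from Rainy to Foggy: 3.4744.

3.4744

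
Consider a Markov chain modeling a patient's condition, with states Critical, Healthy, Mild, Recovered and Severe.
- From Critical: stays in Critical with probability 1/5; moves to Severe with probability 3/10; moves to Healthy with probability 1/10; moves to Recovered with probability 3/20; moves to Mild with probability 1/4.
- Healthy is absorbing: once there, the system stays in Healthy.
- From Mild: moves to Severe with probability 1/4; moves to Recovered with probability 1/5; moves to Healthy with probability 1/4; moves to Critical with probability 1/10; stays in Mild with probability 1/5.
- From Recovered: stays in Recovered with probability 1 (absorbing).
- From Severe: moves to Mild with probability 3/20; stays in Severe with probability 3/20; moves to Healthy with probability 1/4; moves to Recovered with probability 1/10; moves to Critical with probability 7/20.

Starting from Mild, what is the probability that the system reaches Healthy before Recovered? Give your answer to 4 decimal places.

0.5714

Let h(s) be the probability of absorption at Healthy starting from transient state s. Then h(Healthy) = 1 and h(Recovered) = 0. By first-step analysis:
h(Critical) = 0.2·h(Critical) + 0.1·1 + 0.25·h(Mild) + 0.15·0 + 0.3·h(Severe)
h(Mild) = 0.1·h(Critical) + 0.25·1 + 0.2·h(Mild) + 0.2·0 + 0.25·h(Severe)
h(Severe) = 0.35·h(Critical) + 0.25·1 + 0.15·h(Mild) + 0.1·0 + 0.15·h(Severe)
Solving: h(Critical) = 0.5342, h(Mild) = 0.5714, h(Severe) = 0.6149.
Starting from Mild, the probability is 0.5714.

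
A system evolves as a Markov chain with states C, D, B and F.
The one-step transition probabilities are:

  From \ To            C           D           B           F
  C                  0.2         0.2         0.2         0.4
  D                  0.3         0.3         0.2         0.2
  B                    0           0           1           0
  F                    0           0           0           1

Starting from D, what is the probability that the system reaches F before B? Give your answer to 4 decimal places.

Let h(s) be the probability of absorption at F starting from transient state s. Then h(F) = 1 and h(B) = 0. By first-step analysis:
h(C) = 0.2·h(C) + 0.2·h(D) + 0.2·0 + 0.4·1
h(D) = 0.3·h(C) + 0.3·h(D) + 0.2·0 + 0.2·1
Solving: h(C) = 0.6400, h(D) = 0.5600.
Starting from D, the probability is 0.5600.

0.5600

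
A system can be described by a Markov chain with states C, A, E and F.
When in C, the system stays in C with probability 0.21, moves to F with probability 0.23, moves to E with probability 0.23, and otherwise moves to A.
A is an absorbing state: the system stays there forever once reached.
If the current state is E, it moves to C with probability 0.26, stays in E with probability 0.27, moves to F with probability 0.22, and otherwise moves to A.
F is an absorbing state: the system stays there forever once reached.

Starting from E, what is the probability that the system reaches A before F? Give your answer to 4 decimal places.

0.5481

Let h(s) be the probability of absorption at A starting from transient state s. Then h(A) = 1 and h(F) = 0. By first-step analysis:
h(C) = 0.21·h(C) + 0.33·1 + 0.23·h(E) + 0.23·0
h(E) = 0.26·h(C) + 0.25·1 + 0.27·h(E) + 0.22·0
Solving: h(C) = 0.5773, h(E) = 0.5481.
Starting from E, the probability is 0.5481.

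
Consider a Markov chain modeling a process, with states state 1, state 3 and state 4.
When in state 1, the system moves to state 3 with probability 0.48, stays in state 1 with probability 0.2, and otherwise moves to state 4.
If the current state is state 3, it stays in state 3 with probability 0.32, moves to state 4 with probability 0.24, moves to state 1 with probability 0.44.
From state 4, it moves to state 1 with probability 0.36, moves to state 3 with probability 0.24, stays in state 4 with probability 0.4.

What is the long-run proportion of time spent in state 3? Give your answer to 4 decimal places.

Let the stationary distribution be π with π = πP and π_1 + π_2 + π_3 = 1.
π_1 = 0.2·π_1 + 0.44·π_2 + 0.36·π_3
π_2 = 0.48·π_1 + 0.32·π_2 + 0.24·π_3
Solving with the normalization constraint gives π = (0.3344, 0.3481, 0.3176).
So the stationary probability of state 3 is 0.3481.

0.3481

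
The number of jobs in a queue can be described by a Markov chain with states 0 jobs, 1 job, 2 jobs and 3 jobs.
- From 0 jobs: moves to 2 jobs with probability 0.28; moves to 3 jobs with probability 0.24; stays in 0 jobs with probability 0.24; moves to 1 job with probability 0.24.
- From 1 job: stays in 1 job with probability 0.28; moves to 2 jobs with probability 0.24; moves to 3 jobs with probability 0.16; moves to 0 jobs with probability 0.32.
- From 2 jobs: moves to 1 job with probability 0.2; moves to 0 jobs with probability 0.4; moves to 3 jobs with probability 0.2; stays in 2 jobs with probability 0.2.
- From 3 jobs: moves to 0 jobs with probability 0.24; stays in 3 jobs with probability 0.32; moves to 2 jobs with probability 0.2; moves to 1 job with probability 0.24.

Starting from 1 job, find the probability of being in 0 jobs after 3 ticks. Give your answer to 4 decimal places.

0.2972

Propagate the distribution vector 3 ticks from 1 job.
After 0 ticks: (0.0000, 1.0000, 0.0000, 0.0000)
After 1 tick: (0.3200, 0.2800, 0.2400, 0.1600)
After 2 ticks: (0.3008, 0.2416, 0.2368, 0.2208)
After 3 ticks: (0.2972, 0.2402, 0.2337, 0.2289)
P(in 0 jobs after 3 ticks) = 0.2972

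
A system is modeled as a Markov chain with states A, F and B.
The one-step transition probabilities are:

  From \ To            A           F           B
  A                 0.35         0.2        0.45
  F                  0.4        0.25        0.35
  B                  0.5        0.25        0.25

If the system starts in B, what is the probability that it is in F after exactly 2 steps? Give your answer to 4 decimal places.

0.2250

Sum over the intermediate state after 1 step:
P = P(B→A)·P(A→F) + P(B→F)·P(F→F) + P(B→B)·P(B→F)
  = 0.5×0.2 + 0.25×0.25 + 0.25×0.25
  = 0.1000 + 0.0625 + 0.0625 = 0.2250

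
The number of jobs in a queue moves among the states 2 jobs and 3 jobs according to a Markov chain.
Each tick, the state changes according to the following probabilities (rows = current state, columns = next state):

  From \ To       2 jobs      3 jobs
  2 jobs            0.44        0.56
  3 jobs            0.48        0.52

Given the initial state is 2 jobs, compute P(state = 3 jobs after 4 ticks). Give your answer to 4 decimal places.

Propagate the distribution vector 4 ticks from 2 jobs.
After 0 ticks: (1.0000, 0.0000)
After 1 tick: (0.4400, 0.5600)
After 2 ticks: (0.4624, 0.5376)
After 3 ticks: (0.4615, 0.5385)
After 4 ticks: (0.4615, 0.5385)
P(in 3 jobs after 4 ticks) = 0.5385

0.5385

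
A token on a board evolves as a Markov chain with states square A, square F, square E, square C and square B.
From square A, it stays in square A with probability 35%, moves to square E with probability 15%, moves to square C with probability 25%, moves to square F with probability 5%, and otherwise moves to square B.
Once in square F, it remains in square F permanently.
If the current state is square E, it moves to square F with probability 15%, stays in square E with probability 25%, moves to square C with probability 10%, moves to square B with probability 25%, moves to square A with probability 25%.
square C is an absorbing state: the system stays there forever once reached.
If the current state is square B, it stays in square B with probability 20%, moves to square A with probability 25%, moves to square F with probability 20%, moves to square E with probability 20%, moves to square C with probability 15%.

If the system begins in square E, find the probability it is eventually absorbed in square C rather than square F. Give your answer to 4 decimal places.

0.5339

Let h(s) be the probability of absorption at square C starting from transient state s. Then h(square C) = 1 and h(square F) = 0. By first-step analysis:
h(square A) = 0.35·h(square A) + 0.05·0 + 0.15·h(square E) + 0.25·1 + 0.2·h(square B)
h(square E) = 0.25·h(square A) + 0.15·0 + 0.25·h(square E) + 0.1·1 + 0.25·h(square B)
h(square B) = 0.25·h(square A) + 0.2·0 + 0.2·h(square E) + 0.15·1 + 0.2·h(square B)
Solving: h(square A) = 0.6711, h(square E) = 0.5339, h(square B) = 0.5307.
Starting from square E, the probability is 0.5339.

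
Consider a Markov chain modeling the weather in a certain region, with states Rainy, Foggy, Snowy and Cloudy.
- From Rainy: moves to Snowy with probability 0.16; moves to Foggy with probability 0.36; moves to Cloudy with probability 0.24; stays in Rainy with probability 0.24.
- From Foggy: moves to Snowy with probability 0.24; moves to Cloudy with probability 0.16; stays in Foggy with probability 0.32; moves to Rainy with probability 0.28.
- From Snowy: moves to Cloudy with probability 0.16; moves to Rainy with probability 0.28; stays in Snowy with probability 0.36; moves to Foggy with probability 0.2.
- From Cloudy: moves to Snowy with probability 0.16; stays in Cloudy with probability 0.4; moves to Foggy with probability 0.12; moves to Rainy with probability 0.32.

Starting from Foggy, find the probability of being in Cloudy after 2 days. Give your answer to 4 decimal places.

Propagate the distribution vector 2 days from Foggy.
After 0 days: (0.0000, 1.0000, 0.0000, 0.0000)
After 1 day: (0.2800, 0.3200, 0.2400, 0.1600)
After 2 days: (0.2752, 0.2704, 0.2336, 0.2208)
P(in Cloudy after 2 days) = 0.2208

0.2208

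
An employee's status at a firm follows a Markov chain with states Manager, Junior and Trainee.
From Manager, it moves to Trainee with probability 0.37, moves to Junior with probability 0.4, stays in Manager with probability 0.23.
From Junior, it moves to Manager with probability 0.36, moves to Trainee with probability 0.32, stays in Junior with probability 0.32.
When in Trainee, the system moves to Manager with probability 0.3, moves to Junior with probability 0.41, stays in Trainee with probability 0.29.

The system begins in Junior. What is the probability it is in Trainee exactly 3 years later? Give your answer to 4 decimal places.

0.3248

Propagate the distribution vector 3 years from Junior.
After 0 years: (0.0000, 1.0000, 0.0000)
After 1 year: (0.3600, 0.3200, 0.3200)
After 2 years: (0.2940, 0.3776, 0.3284)
After 3 years: (0.3021, 0.3731, 0.3248)
P(in Trainee after 3 years) = 0.3248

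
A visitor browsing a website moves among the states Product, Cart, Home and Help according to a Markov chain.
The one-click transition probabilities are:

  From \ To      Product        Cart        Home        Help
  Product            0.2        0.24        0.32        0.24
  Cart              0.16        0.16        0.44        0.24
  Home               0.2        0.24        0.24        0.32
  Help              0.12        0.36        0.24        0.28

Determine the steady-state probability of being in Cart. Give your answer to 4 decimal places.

Let the stationary distribution be π with π = πP and π_1 + π_2 + π_3 + π_4 = 1.
π_1 = 0.2·π_1 + 0.16·π_2 + 0.2·π_3 + 0.12·π_4
π_2 = 0.24·π_1 + 0.16·π_2 + 0.24·π_3 + 0.36·π_4
π_3 = 0.32·π_1 + 0.44·π_2 + 0.24·π_3 + 0.24·π_4
Solving with the normalization constraint gives π = (0.1679, 0.2528, 0.3040, 0.2753).
So the stationary probability of Cart is 0.2528.

0.2528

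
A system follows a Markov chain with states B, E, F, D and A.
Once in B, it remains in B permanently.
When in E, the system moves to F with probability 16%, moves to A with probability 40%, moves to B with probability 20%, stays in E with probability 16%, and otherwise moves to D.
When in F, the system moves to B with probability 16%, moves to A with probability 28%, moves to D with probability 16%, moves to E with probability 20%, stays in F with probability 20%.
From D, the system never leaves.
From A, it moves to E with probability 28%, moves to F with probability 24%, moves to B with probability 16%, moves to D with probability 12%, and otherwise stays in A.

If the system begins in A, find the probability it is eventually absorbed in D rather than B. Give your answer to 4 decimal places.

0.4129

Let h(s) be the probability of absorption at D starting from transient state s. Then h(D) = 1 and h(B) = 0. By first-step analysis:
h(E) = 0.2·0 + 0.16·h(E) + 0.16·h(F) + 0.08·1 + 0.4·h(A)
h(F) = 0.16·0 + 0.2·h(E) + 0.2·h(F) + 0.16·1 + 0.28·h(A)
h(A) = 0.16·0 + 0.28·h(E) + 0.24·h(F) + 0.12·1 + 0.2·h(A)
Solving: h(E) = 0.3753, h(F) = 0.4383, h(A) = 0.4129.
Starting from A, the probability is 0.4129.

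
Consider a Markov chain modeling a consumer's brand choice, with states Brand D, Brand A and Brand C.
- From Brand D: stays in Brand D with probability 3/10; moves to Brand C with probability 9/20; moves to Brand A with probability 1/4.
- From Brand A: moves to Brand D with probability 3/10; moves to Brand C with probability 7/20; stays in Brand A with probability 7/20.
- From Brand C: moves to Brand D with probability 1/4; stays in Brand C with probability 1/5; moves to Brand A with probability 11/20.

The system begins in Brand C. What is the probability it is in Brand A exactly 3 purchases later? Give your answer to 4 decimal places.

0.3900

Propagate the distribution vector 3 purchases from Brand C.
After 0 purchases: (0.0000, 0.0000, 1.0000)
After 1 purchase: (0.2500, 0.5500, 0.2000)
After 2 purchases: (0.2900, 0.3650, 0.3450)
After 3 purchases: (0.2828, 0.3900, 0.3273)
P(in Brand A after 3 purchases) = 0.3900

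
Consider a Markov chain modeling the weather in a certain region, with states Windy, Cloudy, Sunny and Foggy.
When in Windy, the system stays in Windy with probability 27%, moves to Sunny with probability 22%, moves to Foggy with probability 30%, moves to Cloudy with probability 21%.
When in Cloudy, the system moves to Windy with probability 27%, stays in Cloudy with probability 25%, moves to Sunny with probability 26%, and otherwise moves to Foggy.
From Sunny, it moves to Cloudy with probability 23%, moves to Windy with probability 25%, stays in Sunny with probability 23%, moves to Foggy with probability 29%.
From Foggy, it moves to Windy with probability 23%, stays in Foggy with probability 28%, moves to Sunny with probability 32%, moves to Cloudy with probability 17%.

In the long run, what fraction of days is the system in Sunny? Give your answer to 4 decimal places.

Let the stationary distribution be π with π = πP and π_1 + π_2 + π_3 + π_4 = 1.
π_1 = 0.27·π_1 + 0.27·π_2 + 0.25·π_3 + 0.23·π_4
π_2 = 0.21·π_1 + 0.25·π_2 + 0.23·π_3 + 0.17·π_4
π_3 = 0.22·π_1 + 0.26·π_2 + 0.23·π_3 + 0.32·π_4
Solving with the normalization constraint gives π = (0.2538, 0.2127, 0.2586, 0.2749).
So the stationary probability of Sunny is 0.2586.

0.2586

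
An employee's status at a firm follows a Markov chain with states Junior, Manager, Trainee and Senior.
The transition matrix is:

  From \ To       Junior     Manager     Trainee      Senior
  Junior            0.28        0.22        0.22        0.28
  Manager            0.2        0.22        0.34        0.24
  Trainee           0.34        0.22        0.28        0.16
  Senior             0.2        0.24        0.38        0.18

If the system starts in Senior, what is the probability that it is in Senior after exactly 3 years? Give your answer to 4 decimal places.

0.2143

Propagate the distribution vector 3 years from Senior.
After 0 years: (0.0000, 0.0000, 0.0000, 1.0000)
After 1 year: (0.2000, 0.2400, 0.3800, 0.1800)
After 2 years: (0.2692, 0.2236, 0.3004, 0.2068)
After 3 years: (0.2636, 0.2241, 0.2979, 0.2143)
P(in Senior after 3 years) = 0.2143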